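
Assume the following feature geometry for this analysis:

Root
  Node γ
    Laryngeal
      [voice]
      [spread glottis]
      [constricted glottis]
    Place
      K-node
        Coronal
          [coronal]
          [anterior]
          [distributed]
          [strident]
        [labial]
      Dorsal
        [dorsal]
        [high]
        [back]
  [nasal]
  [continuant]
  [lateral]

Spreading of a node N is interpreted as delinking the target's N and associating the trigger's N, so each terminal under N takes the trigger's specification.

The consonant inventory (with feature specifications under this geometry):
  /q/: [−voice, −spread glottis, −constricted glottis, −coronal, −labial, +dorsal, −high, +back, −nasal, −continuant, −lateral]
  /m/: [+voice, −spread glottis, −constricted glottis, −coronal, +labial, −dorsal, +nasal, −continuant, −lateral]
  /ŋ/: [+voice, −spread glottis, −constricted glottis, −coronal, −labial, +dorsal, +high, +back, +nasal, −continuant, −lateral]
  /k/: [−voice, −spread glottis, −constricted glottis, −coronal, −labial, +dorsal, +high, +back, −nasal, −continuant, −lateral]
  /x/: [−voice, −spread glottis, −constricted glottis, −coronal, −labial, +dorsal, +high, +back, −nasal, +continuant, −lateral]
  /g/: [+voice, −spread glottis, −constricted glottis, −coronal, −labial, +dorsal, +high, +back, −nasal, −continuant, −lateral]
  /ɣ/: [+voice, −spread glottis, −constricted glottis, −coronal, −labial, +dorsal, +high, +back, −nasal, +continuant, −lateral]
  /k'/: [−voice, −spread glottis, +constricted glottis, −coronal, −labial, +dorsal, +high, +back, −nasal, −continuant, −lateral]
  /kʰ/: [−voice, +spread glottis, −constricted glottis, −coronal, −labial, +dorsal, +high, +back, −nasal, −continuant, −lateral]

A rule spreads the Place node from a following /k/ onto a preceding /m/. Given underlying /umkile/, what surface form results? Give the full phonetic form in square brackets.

The Place node dominates the terminals [coronal], [anterior], [distributed], [strident], [labial], [dorsal], [high], [back].
After delinking /m/'s Place and linking /k/'s, the affected terminals become [−coronal], [−labial], [+dorsal], [+high], [+back]; [voice], [spread glottis], [constricted glottis], … (outside Place) are retained from /m/.
This feature bundle is that of [ŋ], so /umkile/ surfaces as [uŋkile].

[uŋkile]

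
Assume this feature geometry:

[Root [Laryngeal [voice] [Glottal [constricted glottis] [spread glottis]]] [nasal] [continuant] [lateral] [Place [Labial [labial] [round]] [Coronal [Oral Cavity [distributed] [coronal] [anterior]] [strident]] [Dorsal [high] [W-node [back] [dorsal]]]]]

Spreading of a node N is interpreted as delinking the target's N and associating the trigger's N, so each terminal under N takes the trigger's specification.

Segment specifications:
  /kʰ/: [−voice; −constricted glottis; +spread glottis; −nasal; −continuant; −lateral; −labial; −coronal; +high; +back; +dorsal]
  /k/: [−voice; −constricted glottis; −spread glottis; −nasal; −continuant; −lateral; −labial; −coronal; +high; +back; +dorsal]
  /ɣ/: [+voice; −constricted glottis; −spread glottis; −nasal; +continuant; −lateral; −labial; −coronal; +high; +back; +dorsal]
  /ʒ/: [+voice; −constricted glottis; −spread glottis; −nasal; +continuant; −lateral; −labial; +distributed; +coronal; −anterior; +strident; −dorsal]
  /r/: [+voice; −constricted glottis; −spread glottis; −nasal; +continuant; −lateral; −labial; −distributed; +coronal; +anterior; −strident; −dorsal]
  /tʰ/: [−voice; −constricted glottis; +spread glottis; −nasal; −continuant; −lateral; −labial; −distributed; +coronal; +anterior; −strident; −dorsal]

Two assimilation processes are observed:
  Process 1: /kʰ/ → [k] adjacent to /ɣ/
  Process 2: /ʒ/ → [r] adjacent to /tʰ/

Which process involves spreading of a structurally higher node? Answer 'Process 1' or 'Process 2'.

Process 1 alters [spread glottis]; the lowest dominating node is [spread glottis] (depth 3 from Root).
In Process 2, [anterior], [distributed], [strident] change, so the minimal spreading node is Coronal at depth 2.
Coronal (depth 2) sits above [spread glottis] (depth 3), making Process 2 the one with the higher spreading node.

Process 2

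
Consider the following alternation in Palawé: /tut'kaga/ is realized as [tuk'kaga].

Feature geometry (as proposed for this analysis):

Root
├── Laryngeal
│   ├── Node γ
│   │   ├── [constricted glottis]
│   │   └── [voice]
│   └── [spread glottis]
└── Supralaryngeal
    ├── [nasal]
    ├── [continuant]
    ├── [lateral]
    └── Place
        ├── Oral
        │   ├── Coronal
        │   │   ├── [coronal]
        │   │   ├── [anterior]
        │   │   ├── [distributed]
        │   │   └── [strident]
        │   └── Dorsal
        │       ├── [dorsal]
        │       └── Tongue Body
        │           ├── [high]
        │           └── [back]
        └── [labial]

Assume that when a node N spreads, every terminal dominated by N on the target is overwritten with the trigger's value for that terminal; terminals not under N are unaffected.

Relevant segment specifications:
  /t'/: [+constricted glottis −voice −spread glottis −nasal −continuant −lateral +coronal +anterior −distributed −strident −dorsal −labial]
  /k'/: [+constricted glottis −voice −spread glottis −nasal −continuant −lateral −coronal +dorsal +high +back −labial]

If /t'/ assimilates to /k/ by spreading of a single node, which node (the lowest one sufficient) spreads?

The alternation /t'/ → [k'] changes [coronal], [anterior], [distributed], [strident], [dorsal], [high], [back] and nothing else.
Tracing each changed feature up the tree, the paths first meet at Oral; any lower node misses at least one of them.
Spreading Oral from /k/ overwrites each of those terminals with /k/'s values, yielding exactly [k'].
[constricted glottis], a feature on which the two segments disagree outside Oral, is unchanged — nothing dominating it spread, and Oral is the minimal sufficient constituent.

Oral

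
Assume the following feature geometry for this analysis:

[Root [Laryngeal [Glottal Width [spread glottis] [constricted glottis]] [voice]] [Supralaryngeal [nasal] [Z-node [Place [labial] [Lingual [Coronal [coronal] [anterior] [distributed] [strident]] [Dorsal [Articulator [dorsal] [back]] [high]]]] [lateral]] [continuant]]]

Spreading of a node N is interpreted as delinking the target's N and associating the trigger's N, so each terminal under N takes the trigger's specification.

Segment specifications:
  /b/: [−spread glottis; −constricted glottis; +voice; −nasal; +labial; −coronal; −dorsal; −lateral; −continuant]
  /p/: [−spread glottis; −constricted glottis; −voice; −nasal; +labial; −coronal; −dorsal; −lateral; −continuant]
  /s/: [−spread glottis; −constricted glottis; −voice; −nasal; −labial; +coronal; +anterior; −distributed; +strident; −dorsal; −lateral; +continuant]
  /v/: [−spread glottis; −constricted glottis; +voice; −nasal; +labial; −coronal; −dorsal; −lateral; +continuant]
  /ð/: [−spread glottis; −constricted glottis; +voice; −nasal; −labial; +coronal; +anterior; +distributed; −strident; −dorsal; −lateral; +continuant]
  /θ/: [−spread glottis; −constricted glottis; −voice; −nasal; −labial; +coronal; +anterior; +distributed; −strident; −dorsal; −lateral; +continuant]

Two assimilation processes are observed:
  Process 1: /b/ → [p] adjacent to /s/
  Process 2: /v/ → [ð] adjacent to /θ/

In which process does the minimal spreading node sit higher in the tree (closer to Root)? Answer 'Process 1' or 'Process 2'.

Process 1

In Process 1, [voice] changes, so the minimal spreading node is [voice] at depth 2.
Process 2 alters [labial], [coronal], [anterior], [distributed], [strident]; the lowest common ancestor is Place (depth 3 from Root).
Depth 2 < depth 3; Process 1 involves the structurally higher constituent [voice].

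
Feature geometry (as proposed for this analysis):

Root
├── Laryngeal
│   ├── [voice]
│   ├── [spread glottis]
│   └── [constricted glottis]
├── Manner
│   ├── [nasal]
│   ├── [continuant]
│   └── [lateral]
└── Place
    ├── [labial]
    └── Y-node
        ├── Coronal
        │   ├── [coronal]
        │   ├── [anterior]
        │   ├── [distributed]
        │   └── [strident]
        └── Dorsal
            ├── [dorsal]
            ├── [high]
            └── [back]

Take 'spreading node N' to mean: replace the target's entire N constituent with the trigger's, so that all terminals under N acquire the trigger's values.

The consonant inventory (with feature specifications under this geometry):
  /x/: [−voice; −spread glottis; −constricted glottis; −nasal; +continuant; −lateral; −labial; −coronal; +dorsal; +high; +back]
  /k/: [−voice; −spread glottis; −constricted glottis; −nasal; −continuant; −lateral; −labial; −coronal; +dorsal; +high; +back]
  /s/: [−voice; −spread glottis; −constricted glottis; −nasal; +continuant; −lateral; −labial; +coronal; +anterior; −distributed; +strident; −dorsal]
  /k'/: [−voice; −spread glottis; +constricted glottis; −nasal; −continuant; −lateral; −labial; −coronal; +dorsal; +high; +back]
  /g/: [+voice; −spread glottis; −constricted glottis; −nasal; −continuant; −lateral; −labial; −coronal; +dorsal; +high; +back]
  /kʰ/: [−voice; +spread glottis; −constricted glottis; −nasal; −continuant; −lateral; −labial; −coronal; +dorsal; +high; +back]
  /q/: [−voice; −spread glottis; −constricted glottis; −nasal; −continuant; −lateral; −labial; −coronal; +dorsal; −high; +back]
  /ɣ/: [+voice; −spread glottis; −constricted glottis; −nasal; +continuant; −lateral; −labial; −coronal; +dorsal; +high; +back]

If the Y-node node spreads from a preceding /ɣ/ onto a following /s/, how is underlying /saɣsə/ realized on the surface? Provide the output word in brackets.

The Y-node node dominates the terminals [coronal], [anterior], [distributed], [strident], [dorsal], [high], [back].
The target acquires /ɣ/'s values for everything under Y-node — [−coronal], [+dorsal], [+high], [+back] — while keeping its own [voice], [spread glottis], [constricted glottis], ….
This feature bundle is that of [x], so /saɣsə/ surfaces as [saɣxə].

[saɣxə]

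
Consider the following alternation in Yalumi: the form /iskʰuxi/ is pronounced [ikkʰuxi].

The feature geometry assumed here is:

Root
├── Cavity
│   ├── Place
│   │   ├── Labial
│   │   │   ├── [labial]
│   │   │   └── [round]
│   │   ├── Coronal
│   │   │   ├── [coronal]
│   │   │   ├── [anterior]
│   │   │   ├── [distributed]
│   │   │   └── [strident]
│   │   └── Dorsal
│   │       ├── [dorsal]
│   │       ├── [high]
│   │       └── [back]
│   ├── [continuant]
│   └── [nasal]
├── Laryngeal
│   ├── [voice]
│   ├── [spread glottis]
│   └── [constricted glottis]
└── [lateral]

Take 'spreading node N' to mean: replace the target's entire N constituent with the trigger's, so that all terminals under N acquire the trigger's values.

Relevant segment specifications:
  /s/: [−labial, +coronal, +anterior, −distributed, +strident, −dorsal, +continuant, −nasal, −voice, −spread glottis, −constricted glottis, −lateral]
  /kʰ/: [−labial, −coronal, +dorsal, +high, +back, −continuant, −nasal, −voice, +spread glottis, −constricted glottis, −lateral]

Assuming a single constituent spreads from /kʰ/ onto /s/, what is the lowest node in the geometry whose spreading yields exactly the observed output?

Cavity

Feature comparison: [continuant], [coronal], [anterior], [distributed], [strident], [dorsal], [high], [back] differ between /s/ and [k]; the remaining terminals match.
These terminals are all dominated by Cavity, and no proper subconstituent of Cavity covers them all; Cavity is their lowest common ancestor.
Spreading Cavity from /kʰ/ overwrites each of those terminals with /kʰ/'s values, yielding exactly [k].
[spread glottis] — on which /kʰ/ differs from /s/ — is unchanged, so Root cannot have spread; the constituent is no larger than Cavity.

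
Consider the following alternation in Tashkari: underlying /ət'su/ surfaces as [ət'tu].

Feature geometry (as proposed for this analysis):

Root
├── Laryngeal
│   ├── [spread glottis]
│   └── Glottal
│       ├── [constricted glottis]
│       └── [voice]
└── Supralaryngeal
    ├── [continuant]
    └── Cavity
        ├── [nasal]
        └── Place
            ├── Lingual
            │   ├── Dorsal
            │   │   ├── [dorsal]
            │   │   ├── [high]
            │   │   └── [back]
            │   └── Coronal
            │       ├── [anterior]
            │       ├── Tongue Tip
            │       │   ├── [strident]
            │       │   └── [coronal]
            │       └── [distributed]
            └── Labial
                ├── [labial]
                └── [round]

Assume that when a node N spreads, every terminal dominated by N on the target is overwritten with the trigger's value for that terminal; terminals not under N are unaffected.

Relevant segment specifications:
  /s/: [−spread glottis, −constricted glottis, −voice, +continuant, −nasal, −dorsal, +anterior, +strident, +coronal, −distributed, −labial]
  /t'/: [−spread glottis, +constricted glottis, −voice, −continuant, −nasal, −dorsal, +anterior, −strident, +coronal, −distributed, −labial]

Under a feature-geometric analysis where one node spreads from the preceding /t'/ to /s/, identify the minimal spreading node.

Supralaryngeal

The alternation /s/ → [t] changes [continuant], [strident] and nothing else.
In this geometry the lowest node dominating all of them is Supralaryngeal: every daughter of Supralaryngeal dominates only a proper subset, so no lower node suffices.
Spreading Supralaryngeal from /t'/ overwrites each of those terminals with /t'/'s values, yielding exactly [t].
[constricted glottis] — on which /t'/ differs from /s/ — is unchanged, so Root cannot have spread; the constituent is no larger than Supralaryngeal.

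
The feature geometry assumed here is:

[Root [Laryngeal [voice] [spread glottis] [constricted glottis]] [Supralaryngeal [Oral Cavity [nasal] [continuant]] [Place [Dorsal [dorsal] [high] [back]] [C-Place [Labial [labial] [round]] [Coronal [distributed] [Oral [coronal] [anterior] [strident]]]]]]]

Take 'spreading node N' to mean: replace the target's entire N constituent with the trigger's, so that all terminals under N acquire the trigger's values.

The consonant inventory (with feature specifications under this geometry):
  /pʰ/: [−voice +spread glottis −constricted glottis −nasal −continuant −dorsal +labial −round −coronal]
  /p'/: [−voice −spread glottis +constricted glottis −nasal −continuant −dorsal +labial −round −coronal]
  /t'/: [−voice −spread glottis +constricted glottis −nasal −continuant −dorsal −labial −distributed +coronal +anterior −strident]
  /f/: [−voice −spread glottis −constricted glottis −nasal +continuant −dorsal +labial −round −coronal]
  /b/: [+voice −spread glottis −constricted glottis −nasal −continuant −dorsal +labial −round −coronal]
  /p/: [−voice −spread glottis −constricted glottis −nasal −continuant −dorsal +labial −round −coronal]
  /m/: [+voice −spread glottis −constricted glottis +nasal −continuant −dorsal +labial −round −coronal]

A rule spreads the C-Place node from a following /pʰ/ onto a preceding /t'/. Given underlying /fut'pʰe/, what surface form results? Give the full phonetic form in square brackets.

[fup'pʰe]

C-Place immediately or transitively dominates [labial], [round], [distributed], [coronal], [anterior], [strident].
The target acquires /pʰ/'s values for everything under C-Place — [+labial], [−round], [−coronal] — while keeping its own [voice], [spread glottis], [constricted glottis], ….
Among the inventory, only /p'/ has exactly this specification, giving the surface form [fup'pʰe].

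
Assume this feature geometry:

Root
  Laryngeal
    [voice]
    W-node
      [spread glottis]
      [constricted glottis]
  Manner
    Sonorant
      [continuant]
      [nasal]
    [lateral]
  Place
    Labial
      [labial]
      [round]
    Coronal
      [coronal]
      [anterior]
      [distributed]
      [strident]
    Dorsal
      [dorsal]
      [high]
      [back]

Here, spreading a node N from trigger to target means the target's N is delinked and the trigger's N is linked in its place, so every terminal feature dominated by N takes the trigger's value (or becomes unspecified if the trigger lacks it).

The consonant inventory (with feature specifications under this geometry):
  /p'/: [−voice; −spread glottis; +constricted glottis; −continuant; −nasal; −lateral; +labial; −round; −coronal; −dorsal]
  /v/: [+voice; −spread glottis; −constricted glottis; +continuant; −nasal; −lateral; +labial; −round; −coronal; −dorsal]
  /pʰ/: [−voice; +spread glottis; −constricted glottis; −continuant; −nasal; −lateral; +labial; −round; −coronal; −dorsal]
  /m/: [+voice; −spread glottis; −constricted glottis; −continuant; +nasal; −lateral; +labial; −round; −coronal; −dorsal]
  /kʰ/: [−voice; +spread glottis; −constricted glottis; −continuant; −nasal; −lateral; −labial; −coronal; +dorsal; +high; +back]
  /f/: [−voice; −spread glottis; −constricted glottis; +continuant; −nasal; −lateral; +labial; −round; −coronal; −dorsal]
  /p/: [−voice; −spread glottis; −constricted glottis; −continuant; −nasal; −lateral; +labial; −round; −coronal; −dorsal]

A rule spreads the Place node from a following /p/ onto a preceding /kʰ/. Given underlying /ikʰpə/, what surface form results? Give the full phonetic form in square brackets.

The Place node dominates the terminals [labial], [round], [coronal], [anterior], [distributed], [strident], [dorsal], [high], [back].
The target acquires /p/'s values for everything under Place — [+labial], [−round], [−coronal], [−dorsal] — while keeping its own [voice], [spread glottis], [constricted glottis], ….
Among the inventory, only /pʰ/ has exactly this specification, giving the surface form [ipʰpə].

[ipʰpə]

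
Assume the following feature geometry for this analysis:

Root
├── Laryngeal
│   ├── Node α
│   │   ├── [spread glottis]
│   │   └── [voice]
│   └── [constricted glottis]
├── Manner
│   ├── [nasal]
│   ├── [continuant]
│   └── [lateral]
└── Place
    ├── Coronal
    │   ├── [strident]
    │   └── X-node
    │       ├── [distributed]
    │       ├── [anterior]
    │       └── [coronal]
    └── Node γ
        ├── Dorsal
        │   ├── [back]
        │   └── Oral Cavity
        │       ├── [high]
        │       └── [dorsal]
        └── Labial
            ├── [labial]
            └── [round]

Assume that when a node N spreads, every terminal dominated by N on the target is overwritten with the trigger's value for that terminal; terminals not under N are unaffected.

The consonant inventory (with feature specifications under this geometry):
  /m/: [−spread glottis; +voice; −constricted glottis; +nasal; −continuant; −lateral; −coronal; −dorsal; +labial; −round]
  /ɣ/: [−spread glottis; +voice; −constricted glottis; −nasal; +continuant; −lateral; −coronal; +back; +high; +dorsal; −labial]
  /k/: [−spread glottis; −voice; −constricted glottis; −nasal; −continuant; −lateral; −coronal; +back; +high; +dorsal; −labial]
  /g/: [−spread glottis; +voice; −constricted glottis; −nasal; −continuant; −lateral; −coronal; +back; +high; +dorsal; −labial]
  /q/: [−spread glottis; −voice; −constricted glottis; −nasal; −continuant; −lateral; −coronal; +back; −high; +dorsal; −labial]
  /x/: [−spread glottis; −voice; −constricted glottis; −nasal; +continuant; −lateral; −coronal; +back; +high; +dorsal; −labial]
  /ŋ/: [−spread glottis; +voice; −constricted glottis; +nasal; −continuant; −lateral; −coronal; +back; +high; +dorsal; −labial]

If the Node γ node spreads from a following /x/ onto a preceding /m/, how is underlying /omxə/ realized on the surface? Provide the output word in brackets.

Node γ immediately or transitively dominates [back], [high], [dorsal], [labial], [round].
Spreading Node γ from /x/ onto /m/ replaces those values with /x/'s: [+back], [+high], [+dorsal], [−labial]. Features outside Node γ ([spread glottis], [voice], [constricted glottis], …) stay as in /m/.
Among the inventory, only /ŋ/ has exactly this specification, giving the surface form [oŋxə].

[oŋxə]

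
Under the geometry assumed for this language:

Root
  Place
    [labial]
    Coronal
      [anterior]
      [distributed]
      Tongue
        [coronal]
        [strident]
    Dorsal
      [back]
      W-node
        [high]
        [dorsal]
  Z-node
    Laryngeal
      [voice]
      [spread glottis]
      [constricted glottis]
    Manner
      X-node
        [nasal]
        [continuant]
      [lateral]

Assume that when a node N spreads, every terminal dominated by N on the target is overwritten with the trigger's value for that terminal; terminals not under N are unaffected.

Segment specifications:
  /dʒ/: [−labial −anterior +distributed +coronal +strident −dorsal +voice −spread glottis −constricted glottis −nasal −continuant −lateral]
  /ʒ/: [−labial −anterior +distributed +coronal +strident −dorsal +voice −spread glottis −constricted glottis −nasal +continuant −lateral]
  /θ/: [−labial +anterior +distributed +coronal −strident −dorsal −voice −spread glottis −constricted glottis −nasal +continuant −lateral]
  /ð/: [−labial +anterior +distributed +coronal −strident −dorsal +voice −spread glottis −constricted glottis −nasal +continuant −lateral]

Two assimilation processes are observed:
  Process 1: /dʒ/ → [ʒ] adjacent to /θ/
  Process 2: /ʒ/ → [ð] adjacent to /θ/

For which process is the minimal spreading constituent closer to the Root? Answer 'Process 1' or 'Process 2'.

Process 1: the feature that changes is [continuant]; the minimal node is [continuant] (depth 4).
Process 2 alters [anterior], [strident]; the lowest common ancestor is Coronal (depth 2 from Root).
Depth 2 < depth 4; Process 2 involves the structurally higher constituent Coronal.

Process 2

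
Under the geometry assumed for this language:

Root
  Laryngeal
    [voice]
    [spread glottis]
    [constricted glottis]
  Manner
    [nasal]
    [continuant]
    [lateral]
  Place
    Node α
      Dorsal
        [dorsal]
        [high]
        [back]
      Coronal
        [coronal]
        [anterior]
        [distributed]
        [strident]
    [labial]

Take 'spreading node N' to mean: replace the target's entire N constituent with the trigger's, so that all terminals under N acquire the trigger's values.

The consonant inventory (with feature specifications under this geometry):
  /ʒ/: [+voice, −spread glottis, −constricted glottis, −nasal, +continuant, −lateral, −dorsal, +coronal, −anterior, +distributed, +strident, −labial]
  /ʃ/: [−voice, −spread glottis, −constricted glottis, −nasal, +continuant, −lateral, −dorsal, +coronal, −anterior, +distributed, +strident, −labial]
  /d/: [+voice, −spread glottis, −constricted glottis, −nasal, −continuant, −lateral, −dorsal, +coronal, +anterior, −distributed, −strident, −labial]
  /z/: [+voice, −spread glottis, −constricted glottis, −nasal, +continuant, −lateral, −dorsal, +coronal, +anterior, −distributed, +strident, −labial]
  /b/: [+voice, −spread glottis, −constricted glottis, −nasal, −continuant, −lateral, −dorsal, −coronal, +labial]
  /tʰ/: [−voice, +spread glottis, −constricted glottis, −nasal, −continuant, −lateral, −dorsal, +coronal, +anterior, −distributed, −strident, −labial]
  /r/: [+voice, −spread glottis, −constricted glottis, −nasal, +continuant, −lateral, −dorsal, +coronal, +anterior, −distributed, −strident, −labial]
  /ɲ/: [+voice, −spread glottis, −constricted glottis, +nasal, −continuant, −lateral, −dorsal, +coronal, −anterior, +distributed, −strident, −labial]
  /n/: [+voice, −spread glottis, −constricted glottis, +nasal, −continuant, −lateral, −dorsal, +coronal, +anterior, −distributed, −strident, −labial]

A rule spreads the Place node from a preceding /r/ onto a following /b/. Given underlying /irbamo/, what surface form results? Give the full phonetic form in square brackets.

Terminals under Place in this geometry: [dorsal], [high], [back], [coronal], [anterior], [distributed], [strident], [labial].
After delinking /b/'s Place and linking /r/'s, the affected terminals become [−dorsal], [+coronal], [+anterior], [−distributed], [−strident], [−labial]; [voice], [spread glottis], [constricted glottis], … (outside Place) are retained from /b/.
The resulting bundle matches /d/ in the inventory; substituting it for /b/ gives [irdamo].

[irdamo]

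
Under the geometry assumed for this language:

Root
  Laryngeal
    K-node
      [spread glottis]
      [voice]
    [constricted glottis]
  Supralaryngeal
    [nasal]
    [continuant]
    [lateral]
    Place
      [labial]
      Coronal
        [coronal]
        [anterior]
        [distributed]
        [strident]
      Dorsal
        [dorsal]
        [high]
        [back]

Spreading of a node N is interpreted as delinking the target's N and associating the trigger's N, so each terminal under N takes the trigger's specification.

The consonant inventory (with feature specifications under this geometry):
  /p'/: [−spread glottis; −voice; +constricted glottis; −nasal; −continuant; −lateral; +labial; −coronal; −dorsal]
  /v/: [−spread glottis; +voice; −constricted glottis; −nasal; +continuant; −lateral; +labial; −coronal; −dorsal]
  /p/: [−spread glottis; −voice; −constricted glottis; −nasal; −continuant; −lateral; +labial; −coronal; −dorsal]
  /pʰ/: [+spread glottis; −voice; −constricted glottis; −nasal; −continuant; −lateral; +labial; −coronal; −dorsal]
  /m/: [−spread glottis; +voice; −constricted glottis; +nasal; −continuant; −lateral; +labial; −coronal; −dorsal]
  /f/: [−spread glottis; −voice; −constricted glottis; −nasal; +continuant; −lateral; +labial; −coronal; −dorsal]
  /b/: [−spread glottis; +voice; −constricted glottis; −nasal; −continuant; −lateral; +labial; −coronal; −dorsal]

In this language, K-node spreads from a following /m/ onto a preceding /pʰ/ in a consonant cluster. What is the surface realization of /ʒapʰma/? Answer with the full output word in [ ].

Terminals under K-node in this geometry: [spread glottis], [voice].
Spreading K-node from /m/ onto /pʰ/ replaces those values with /m/'s: [−spread glottis], [+voice]. Features outside K-node ([constricted glottis], [nasal], [continuant], …) stay as in /pʰ/.
Among the inventory, only /b/ has exactly this specification, giving the surface form [ʒabma].

[ʒabma]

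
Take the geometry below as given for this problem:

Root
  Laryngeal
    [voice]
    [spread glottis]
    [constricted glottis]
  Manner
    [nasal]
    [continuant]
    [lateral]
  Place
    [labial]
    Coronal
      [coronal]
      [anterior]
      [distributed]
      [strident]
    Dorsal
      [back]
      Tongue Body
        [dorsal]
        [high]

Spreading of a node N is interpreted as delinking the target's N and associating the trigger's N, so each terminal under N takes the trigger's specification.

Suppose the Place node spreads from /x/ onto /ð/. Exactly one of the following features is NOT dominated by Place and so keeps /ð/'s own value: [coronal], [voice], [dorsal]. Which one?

[voice]

Place dominates exactly [labial], [coronal], [anterior], [distributed], [strident], [back], [dorsal], [high].
Spreading Place replaces [dorsal], [coronal] with the trigger's values, since each sits inside the Place constituent.
But [voice] is a dependent of Laryngeal, outside Place; it is therefore untouched by the spreading.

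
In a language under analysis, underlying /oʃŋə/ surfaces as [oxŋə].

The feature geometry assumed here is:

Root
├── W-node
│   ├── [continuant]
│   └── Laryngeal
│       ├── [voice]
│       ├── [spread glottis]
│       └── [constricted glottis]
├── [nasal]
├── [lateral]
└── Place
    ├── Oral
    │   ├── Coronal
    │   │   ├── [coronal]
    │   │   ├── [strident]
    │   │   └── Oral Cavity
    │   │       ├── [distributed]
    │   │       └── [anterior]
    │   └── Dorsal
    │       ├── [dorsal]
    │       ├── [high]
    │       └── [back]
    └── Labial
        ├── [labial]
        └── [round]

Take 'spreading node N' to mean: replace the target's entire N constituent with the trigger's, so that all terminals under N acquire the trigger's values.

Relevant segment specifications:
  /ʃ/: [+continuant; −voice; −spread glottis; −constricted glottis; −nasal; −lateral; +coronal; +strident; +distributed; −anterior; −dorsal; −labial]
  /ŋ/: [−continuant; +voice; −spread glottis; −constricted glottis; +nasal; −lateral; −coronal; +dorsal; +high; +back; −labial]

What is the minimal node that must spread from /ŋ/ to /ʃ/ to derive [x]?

Oral

Comparing /ʃ/ with its surface form [x], the features that change are [coronal], [anterior], [distributed], [strident], [dorsal], [high], [back].
In this geometry the lowest node dominating all of them is Oral: every daughter of Oral dominates only a proper subset, so no lower node suffices.
If Oral spreads, every terminal under it takes /ŋ/'s value, producing [x] as observed.
Features on which the two segments disagree outside Oral, such as [nasal], [continuant], are unchanged — nothing dominating them spread, and Oral is the minimal sufficient constituent.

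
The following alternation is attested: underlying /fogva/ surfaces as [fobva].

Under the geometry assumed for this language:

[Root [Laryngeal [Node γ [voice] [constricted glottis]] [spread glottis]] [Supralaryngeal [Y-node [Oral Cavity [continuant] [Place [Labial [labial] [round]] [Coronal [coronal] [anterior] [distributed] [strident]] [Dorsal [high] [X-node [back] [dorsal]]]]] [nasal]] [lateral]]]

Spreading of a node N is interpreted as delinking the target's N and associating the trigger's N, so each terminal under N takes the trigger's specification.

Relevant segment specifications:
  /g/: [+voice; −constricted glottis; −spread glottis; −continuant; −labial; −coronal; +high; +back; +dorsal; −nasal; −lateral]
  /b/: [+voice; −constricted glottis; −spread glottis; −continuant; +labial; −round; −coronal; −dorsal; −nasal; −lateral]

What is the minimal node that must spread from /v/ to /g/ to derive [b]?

/g/ and [b] differ in [labial], [round], [dorsal], [high], [back]; every other specified feature is identical.
Tracing each changed feature up the tree, the paths first meet at Place; any lower node misses at least one of them.
Delinking /g/'s Place and associating /v/'s Place gives precisely the feature bundle of [b].
[continuant] — on which /v/ differs from /g/ — is unchanged, so neither Oral Cavity nor anything higher can have spread; the constituent is no larger than Place.

Place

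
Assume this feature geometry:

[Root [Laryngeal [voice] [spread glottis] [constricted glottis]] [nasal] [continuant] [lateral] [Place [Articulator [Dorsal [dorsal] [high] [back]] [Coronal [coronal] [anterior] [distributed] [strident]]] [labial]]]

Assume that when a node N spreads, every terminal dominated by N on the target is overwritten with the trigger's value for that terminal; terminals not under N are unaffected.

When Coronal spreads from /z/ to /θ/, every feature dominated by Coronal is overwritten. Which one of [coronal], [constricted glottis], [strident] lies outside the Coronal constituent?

Coronal dominates exactly [coronal], [anterior], [distributed], [strident].
[coronal], [strident] all lie under Coronal, so they are overwritten when Coronal spreads.
[constricted glottis] is not within the Coronal subtree (it hangs from Laryngeal), so /θ/'s [constricted glottis] value survives.

[constricted glottis]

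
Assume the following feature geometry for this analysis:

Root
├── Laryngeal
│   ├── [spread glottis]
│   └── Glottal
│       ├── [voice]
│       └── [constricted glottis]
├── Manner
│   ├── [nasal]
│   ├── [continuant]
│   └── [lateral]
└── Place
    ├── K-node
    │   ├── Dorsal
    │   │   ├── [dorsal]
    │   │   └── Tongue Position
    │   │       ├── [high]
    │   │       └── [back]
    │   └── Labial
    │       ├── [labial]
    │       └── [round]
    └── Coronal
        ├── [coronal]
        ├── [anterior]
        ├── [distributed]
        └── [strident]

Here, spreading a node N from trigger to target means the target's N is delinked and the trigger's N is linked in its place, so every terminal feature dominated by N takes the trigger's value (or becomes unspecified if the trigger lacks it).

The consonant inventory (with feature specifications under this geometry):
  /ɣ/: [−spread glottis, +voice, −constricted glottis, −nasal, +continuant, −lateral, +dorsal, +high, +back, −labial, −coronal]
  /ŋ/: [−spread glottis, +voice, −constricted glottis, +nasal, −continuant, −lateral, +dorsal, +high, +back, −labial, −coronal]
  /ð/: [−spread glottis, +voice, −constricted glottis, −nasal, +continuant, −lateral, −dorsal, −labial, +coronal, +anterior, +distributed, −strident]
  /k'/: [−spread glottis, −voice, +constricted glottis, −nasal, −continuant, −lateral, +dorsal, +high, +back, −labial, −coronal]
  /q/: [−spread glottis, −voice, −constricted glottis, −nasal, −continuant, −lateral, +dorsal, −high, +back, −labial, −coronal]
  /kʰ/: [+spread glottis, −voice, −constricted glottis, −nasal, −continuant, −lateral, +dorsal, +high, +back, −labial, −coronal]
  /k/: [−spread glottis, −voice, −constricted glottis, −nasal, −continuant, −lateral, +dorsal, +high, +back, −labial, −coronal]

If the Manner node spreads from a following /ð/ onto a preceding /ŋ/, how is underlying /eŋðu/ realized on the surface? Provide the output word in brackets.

The Manner node dominates the terminals [nasal], [continuant], [lateral].
After delinking /ŋ/'s Manner and linking /ð/'s, the affected terminals become [−nasal], [+continuant], [−lateral]; [spread glottis], [voice], [constricted glottis], … (outside Manner) are retained from /ŋ/.
Among the inventory, only /ɣ/ has exactly this specification, giving the surface form [eɣðu].

[eɣðu]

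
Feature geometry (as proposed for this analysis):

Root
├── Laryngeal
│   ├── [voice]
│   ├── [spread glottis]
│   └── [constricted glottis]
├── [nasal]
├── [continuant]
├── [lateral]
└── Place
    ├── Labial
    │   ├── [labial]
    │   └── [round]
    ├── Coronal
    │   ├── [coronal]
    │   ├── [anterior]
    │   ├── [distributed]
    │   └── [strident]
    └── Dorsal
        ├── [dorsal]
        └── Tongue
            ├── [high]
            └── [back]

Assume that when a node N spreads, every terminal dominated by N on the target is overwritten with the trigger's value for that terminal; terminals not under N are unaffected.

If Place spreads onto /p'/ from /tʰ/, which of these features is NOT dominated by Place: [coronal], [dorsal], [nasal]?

[nasal]

The terminals dominated by Place are [labial], [round], [coronal], [anterior], [distributed], [strident], [dorsal], [high], [back].
Of the listed options, [dorsal], [coronal] are among these and would be overwritten by spreading Place.
[nasal] is not within the Place subtree (it hangs from Root), so /p'/'s [nasal] value survives.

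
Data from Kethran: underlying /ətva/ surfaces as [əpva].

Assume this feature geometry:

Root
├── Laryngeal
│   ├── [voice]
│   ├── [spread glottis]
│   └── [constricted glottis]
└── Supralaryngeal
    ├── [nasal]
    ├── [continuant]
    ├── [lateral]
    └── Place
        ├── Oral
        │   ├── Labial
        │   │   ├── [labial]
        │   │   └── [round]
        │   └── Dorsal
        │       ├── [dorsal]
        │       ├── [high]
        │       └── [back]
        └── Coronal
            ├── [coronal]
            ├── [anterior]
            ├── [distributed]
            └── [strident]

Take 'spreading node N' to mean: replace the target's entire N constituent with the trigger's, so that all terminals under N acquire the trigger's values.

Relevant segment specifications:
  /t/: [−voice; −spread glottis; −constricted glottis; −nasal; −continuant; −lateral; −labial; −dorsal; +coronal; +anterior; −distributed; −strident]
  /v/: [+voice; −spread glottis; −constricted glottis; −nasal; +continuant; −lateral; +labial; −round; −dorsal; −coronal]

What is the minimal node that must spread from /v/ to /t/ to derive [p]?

Comparing /t/ with its surface form [p], the features that change are [labial], [round], [coronal], [anterior], [distributed], [strident].
In this geometry the lowest node dominating all of them is Place: every daughter of Place dominates only a proper subset, so no lower node suffices.
If Place spreads, every terminal under it takes /v/'s value, producing [p] as observed.
[continuant] — on which /v/ differs from /t/ — is unchanged, so neither Supralaryngeal nor anything higher can have spread; the constituent is no larger than Place.

Place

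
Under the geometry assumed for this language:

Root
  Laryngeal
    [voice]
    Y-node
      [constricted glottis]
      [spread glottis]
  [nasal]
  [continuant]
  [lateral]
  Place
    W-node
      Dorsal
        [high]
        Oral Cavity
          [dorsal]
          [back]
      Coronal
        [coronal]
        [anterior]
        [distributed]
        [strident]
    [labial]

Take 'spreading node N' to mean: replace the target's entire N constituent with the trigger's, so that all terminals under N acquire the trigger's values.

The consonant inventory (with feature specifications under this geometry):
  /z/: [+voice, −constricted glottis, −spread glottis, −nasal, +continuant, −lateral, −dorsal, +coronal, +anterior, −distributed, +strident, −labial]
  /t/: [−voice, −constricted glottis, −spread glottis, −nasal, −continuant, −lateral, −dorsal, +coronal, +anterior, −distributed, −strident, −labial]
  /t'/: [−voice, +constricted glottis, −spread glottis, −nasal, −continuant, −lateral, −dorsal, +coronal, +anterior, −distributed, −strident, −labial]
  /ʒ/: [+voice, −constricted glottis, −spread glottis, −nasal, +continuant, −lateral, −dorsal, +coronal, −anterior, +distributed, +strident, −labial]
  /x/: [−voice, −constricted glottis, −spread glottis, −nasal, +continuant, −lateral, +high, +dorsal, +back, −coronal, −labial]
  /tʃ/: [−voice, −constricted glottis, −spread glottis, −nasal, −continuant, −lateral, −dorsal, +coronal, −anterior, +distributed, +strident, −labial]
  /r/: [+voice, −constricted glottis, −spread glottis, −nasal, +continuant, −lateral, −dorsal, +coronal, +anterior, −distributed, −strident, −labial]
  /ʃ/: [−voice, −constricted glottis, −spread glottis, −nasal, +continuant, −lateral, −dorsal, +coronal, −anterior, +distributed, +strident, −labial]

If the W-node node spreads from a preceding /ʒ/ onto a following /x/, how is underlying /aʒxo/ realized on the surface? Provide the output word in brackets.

W-node immediately or transitively dominates [high], [dorsal], [back], [coronal], [anterior], [distributed], [strident].
The target acquires /ʒ/'s values for everything under W-node — [−dorsal], [+coronal], [−anterior], [+distributed], [+strident] — while keeping its own [voice], [constricted glottis], [spread glottis], ….
Among the inventory, only /ʃ/ has exactly this specification, giving the surface form [aʒʃo].

[aʒʃo]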